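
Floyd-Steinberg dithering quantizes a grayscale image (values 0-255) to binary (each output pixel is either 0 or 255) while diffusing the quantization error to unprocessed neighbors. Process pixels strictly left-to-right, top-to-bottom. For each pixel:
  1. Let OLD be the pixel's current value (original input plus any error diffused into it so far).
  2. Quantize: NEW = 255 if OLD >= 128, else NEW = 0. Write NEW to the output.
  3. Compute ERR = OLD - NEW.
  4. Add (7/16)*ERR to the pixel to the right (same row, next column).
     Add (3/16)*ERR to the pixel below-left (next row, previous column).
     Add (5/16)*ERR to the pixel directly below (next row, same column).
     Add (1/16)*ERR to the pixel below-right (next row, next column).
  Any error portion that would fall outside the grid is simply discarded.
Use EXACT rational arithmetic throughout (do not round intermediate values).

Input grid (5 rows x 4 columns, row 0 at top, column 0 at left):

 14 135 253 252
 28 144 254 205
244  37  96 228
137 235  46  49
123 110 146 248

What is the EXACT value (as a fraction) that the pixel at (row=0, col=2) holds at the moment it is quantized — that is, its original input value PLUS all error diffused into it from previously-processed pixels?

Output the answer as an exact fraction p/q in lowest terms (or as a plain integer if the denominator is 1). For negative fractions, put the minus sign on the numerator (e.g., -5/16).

(0,0): OLD=14 → NEW=0, ERR=14
(0,1): OLD=1129/8 → NEW=255, ERR=-911/8
(0,2): OLD=26007/128 → NEW=255, ERR=-6633/128
Target (0,2): original=253, with diffused error = 26007/128

Answer: 26007/128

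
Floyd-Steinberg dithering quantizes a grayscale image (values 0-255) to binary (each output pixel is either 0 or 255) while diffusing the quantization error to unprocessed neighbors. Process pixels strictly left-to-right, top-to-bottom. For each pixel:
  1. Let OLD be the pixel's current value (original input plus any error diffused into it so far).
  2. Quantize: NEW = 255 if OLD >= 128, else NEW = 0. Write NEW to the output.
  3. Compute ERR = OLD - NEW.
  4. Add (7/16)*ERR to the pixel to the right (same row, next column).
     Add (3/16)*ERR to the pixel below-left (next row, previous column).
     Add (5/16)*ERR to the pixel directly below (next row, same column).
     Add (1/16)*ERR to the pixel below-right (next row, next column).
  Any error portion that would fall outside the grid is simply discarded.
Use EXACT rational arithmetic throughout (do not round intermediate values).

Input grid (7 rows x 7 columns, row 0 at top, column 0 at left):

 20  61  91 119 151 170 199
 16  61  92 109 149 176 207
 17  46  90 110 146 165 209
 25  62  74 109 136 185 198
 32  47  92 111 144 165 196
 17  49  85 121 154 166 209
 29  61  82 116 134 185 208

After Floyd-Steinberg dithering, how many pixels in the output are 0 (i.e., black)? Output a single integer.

Answer: 27

Derivation:
(0,0): OLD=20 → NEW=0, ERR=20
(0,1): OLD=279/4 → NEW=0, ERR=279/4
(0,2): OLD=7777/64 → NEW=0, ERR=7777/64
(0,3): OLD=176295/1024 → NEW=255, ERR=-84825/1024
(0,4): OLD=1880209/16384 → NEW=0, ERR=1880209/16384
(0,5): OLD=57725943/262144 → NEW=255, ERR=-9120777/262144
(0,6): OLD=770821057/4194304 → NEW=255, ERR=-298726463/4194304
(1,0): OLD=2261/64 → NEW=0, ERR=2261/64
(1,1): OLD=62611/512 → NEW=0, ERR=62611/512
(1,2): OLD=2822991/16384 → NEW=255, ERR=-1354929/16384
(1,3): OLD=4983683/65536 → NEW=0, ERR=4983683/65536
(1,4): OLD=865833609/4194304 → NEW=255, ERR=-203713911/4194304
(1,5): OLD=4620327321/33554432 → NEW=255, ERR=-3936052839/33554432
(1,6): OLD=70463390935/536870912 → NEW=255, ERR=-66438691625/536870912
(2,0): OLD=417537/8192 → NEW=0, ERR=417537/8192
(2,1): OLD=24435931/262144 → NEW=0, ERR=24435931/262144
(2,2): OLD=532005585/4194304 → NEW=0, ERR=532005585/4194304
(2,3): OLD=5871394569/33554432 → NEW=255, ERR=-2684985591/33554432
(2,4): OLD=21091592377/268435456 → NEW=0, ERR=21091592377/268435456
(2,5): OLD=1172345818355/8589934592 → NEW=255, ERR=-1018087502605/8589934592
(2,6): OLD=15275403900629/137438953472 → NEW=0, ERR=15275403900629/137438953472
(3,0): OLD=244971313/4194304 → NEW=0, ERR=244971313/4194304
(3,1): OLD=4820109469/33554432 → NEW=255, ERR=-3736270691/33554432
(3,2): OLD=14963809223/268435456 → NEW=0, ERR=14963809223/268435456
(3,3): OLD=140705452689/1073741824 → NEW=255, ERR=-133098712431/1073741824
(3,4): OLD=10871205737265/137438953472 → NEW=0, ERR=10871205737265/137438953472
(3,5): OLD=229047924614243/1099511627776 → NEW=255, ERR=-51327540468637/1099511627776
(3,6): OLD=3604661009205629/17592186044416 → NEW=255, ERR=-881346432120451/17592186044416
(4,0): OLD=15769909631/536870912 → NEW=0, ERR=15769909631/536870912
(4,1): OLD=336353821363/8589934592 → NEW=0, ERR=336353821363/8589934592
(4,2): OLD=13242215549405/137438953472 → NEW=0, ERR=13242215549405/137438953472
(4,3): OLD=145939500895119/1099511627776 → NEW=255, ERR=-134435964187761/1099511627776
(4,4): OLD=868397783818461/8796093022208 → NEW=0, ERR=868397783818461/8796093022208
(4,5): OLD=53242211931234301/281474976710656 → NEW=255, ERR=-18533907129982979/281474976710656
(4,6): OLD=669320612125129211/4503599627370496 → NEW=255, ERR=-479097292854347269/4503599627370496
(5,0): OLD=4607116443593/137438953472 → NEW=0, ERR=4607116443593/137438953472
(5,1): OLD=105337001924995/1099511627776 → NEW=0, ERR=105337001924995/1099511627776
(5,2): OLD=1201064422898853/8796093022208 → NEW=255, ERR=-1041939297764187/8796093022208
(5,3): OLD=3905458792876121/70368744177664 → NEW=0, ERR=3905458792876121/70368744177664
(5,4): OLD=851833506004525779/4503599627370496 → NEW=255, ERR=-296584398974950701/4503599627370496
(5,5): OLD=3705042516912377187/36028797018963968 → NEW=0, ERR=3705042516912377187/36028797018963968
(5,6): OLD=124879363022990437229/576460752303423488 → NEW=255, ERR=-22118128814382552211/576460752303423488
(6,0): OLD=1010469058806769/17592186044416 → NEW=0, ERR=1010469058806769/17592186044416
(6,1): OLD=27008292263191781/281474976710656 → NEW=0, ERR=27008292263191781/281474976710656
(6,2): OLD=465474705651765391/4503599627370496 → NEW=0, ERR=465474705651765391/4503599627370496
(6,3): OLD=5721762272151120593/36028797018963968 → NEW=255, ERR=-3465580967684691247/36028797018963968
(6,4): OLD=6779752566069698267/72057594037927936 → NEW=0, ERR=6779752566069698267/72057594037927936
(6,5): OLD=2278076182359085456031/9223372036854775808 → NEW=255, ERR=-73883687038882375009/9223372036854775808
(6,6): OLD=29357236908559481646953/147573952589676412928 → NEW=255, ERR=-8274121001808003649687/147573952589676412928
Output grid:
  Row 0: ...#.##  (4 black, running=4)
  Row 1: ..#.###  (3 black, running=7)
  Row 2: ...#.#.  (5 black, running=12)
  Row 3: .#.#.##  (3 black, running=15)
  Row 4: ...#.##  (4 black, running=19)
  Row 5: ..#.#.#  (4 black, running=23)
  Row 6: ...#.##  (4 black, running=27)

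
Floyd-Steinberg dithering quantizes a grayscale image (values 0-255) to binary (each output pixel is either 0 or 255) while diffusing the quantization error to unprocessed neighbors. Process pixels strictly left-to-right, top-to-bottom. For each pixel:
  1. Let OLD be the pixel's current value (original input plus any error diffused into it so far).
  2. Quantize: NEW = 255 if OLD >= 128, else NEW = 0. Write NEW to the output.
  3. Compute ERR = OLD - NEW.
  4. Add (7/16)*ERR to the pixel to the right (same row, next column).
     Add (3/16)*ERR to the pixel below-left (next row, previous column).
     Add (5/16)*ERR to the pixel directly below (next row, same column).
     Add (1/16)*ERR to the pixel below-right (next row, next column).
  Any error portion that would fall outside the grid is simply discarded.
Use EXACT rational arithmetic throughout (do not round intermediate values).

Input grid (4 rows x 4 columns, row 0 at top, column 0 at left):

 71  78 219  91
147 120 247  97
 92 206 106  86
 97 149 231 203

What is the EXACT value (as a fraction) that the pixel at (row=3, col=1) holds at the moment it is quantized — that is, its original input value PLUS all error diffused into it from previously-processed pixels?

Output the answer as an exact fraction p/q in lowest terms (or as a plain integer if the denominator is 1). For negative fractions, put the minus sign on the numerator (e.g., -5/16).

(0,0): OLD=71 → NEW=0, ERR=71
(0,1): OLD=1745/16 → NEW=0, ERR=1745/16
(0,2): OLD=68279/256 → NEW=255, ERR=2999/256
(0,3): OLD=393729/4096 → NEW=0, ERR=393729/4096
(1,0): OLD=48547/256 → NEW=255, ERR=-16733/256
(1,1): OLD=270581/2048 → NEW=255, ERR=-251659/2048
(1,2): OLD=14531993/65536 → NEW=255, ERR=-2179687/65536
(1,3): OLD=118720127/1048576 → NEW=0, ERR=118720127/1048576
(2,0): OLD=1590359/32768 → NEW=0, ERR=1590359/32768
(2,1): OLD=187183533/1048576 → NEW=255, ERR=-80203347/1048576
(2,2): OLD=158737185/2097152 → NEW=0, ERR=158737185/2097152
(2,3): OLD=5114292733/33554432 → NEW=255, ERR=-3442087427/33554432
(3,0): OLD=1641237351/16777216 → NEW=0, ERR=1641237351/16777216
(3,1): OLD=49693232889/268435456 → NEW=255, ERR=-18757808391/268435456
Target (3,1): original=149, with diffused error = 49693232889/268435456

Answer: 49693232889/268435456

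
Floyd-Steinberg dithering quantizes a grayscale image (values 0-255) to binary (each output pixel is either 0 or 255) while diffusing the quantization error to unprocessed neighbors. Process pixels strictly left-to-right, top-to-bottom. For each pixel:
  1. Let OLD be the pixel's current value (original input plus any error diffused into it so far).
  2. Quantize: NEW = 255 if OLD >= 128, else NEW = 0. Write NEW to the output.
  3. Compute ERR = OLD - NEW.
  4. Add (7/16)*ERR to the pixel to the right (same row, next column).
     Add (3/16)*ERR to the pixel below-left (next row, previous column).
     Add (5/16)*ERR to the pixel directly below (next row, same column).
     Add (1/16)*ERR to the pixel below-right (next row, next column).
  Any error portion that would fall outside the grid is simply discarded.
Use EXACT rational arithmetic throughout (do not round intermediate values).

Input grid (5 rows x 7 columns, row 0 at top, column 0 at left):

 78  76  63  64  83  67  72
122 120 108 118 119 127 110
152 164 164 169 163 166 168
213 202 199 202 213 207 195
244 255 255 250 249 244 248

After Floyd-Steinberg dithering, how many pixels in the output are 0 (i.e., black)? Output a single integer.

Answer: 12

Derivation:
(0,0): OLD=78 → NEW=0, ERR=78
(0,1): OLD=881/8 → NEW=0, ERR=881/8
(0,2): OLD=14231/128 → NEW=0, ERR=14231/128
(0,3): OLD=230689/2048 → NEW=0, ERR=230689/2048
(0,4): OLD=4334567/32768 → NEW=255, ERR=-4021273/32768
(0,5): OLD=6978385/524288 → NEW=0, ERR=6978385/524288
(0,6): OLD=652828471/8388608 → NEW=0, ERR=652828471/8388608
(1,0): OLD=21379/128 → NEW=255, ERR=-11261/128
(1,1): OLD=145045/1024 → NEW=255, ERR=-116075/1024
(1,2): OLD=3969977/32768 → NEW=0, ERR=3969977/32768
(1,3): OLD=24922565/131072 → NEW=255, ERR=-8500795/131072
(1,4): OLD=518511791/8388608 → NEW=0, ERR=518511791/8388608
(1,5): OLD=11081272159/67108864 → NEW=255, ERR=-6031488161/67108864
(1,6): OLD=102897555633/1073741824 → NEW=0, ERR=102897555633/1073741824
(2,0): OLD=1691703/16384 → NEW=0, ERR=1691703/16384
(2,1): OLD=100122189/524288 → NEW=255, ERR=-33571251/524288
(2,2): OLD=1296891175/8388608 → NEW=255, ERR=-842203865/8388608
(2,3): OLD=8319482031/67108864 → NEW=0, ERR=8319482031/67108864
(2,4): OLD=115774945823/536870912 → NEW=255, ERR=-21127136737/536870912
(2,5): OLD=2448621493493/17179869184 → NEW=255, ERR=-1932245148427/17179869184
(2,6): OLD=39341515809027/274877906944 → NEW=255, ERR=-30752350461693/274877906944
(3,0): OLD=1956732231/8388608 → NEW=255, ERR=-182362809/8388608
(3,1): OLD=10744640827/67108864 → NEW=255, ERR=-6368119493/67108864
(3,2): OLD=78035478945/536870912 → NEW=255, ERR=-58866603615/536870912
(3,3): OLD=384649346487/2147483648 → NEW=255, ERR=-162958983753/2147483648
(3,4): OLD=42376001165639/274877906944 → NEW=255, ERR=-27717865105081/274877906944
(3,5): OLD=229358407397189/2199023255552 → NEW=0, ERR=229358407397189/2199023255552
(3,6): OLD=6989040011636187/35184372088832 → NEW=255, ERR=-1982974871015973/35184372088832
(4,0): OLD=235594134217/1073741824 → NEW=255, ERR=-38210030903/1073741824
(4,1): OLD=3227404804917/17179869184 → NEW=255, ERR=-1153461837003/17179869184
(4,2): OLD=47059722633019/274877906944 → NEW=255, ERR=-23034143637701/274877906944
(4,3): OLD=360342788172025/2199023255552 → NEW=255, ERR=-200408141993735/2199023255552
(4,4): OLD=3385271137394139/17592186044416 → NEW=255, ERR=-1100736303931941/17592186044416
(4,5): OLD=130801341625029787/562949953421312 → NEW=255, ERR=-12750896497404773/562949953421312
(4,6): OLD=2044606902306335149/9007199254740992 → NEW=255, ERR=-252228907652617811/9007199254740992
Output grid:
  Row 0: ....#..  (6 black, running=6)
  Row 1: ##.#.#.  (3 black, running=9)
  Row 2: .##.###  (2 black, running=11)
  Row 3: #####.#  (1 black, running=12)
  Row 4: #######  (0 black, running=12)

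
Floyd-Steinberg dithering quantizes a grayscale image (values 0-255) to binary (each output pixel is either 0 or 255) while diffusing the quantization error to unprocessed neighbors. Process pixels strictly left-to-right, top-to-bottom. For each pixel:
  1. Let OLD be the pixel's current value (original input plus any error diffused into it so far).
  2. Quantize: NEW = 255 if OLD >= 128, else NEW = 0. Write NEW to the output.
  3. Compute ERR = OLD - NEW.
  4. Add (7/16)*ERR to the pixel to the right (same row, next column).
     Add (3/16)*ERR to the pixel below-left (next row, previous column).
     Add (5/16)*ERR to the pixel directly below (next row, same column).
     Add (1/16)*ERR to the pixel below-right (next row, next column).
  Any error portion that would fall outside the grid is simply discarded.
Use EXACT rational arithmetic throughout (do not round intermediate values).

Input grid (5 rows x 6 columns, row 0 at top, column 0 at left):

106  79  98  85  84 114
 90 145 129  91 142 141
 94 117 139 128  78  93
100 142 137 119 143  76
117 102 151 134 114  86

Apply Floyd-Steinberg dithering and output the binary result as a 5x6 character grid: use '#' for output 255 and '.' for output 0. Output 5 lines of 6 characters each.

Answer: ..#..#
#.#.#.
.#.#.#
.#.#..
#.#.#.

Derivation:
(0,0): OLD=106 → NEW=0, ERR=106
(0,1): OLD=1003/8 → NEW=0, ERR=1003/8
(0,2): OLD=19565/128 → NEW=255, ERR=-13075/128
(0,3): OLD=82555/2048 → NEW=0, ERR=82555/2048
(0,4): OLD=3330397/32768 → NEW=0, ERR=3330397/32768
(0,5): OLD=83081611/524288 → NEW=255, ERR=-50611829/524288
(1,0): OLD=18769/128 → NEW=255, ERR=-13871/128
(1,1): OLD=127223/1024 → NEW=0, ERR=127223/1024
(1,2): OLD=5466627/32768 → NEW=255, ERR=-2889213/32768
(1,3): OLD=10183527/131072 → NEW=0, ERR=10183527/131072
(1,4): OLD=1612051445/8388608 → NEW=255, ERR=-527043595/8388608
(1,5): OLD=12039029795/134217728 → NEW=0, ERR=12039029795/134217728
(2,0): OLD=1366925/16384 → NEW=0, ERR=1366925/16384
(2,1): OLD=88615711/524288 → NEW=255, ERR=-45077729/524288
(2,2): OLD=806675869/8388608 → NEW=0, ERR=806675869/8388608
(2,3): OLD=11882279797/67108864 → NEW=255, ERR=-5230480523/67108864
(2,4): OLD=98658530655/2147483648 → NEW=0, ERR=98658530655/2147483648
(2,5): OLD=4714264606089/34359738368 → NEW=255, ERR=-4047468677751/34359738368
(3,0): OLD=922335613/8388608 → NEW=0, ERR=922335613/8388608
(3,1): OLD=12514470777/67108864 → NEW=255, ERR=-4598289543/67108864
(3,2): OLD=62860123483/536870912 → NEW=0, ERR=62860123483/536870912
(3,3): OLD=5514500054065/34359738368 → NEW=255, ERR=-3247233229775/34359738368
(3,4): OLD=24478359584465/274877906944 → NEW=0, ERR=24478359584465/274877906944
(3,5): OLD=356329596748959/4398046511104 → NEW=0, ERR=356329596748959/4398046511104
(4,0): OLD=148726349299/1073741824 → NEW=255, ERR=-125077815821/1073741824
(4,1): OLD=1004158481943/17179869184 → NEW=0, ERR=1004158481943/17179869184
(4,2): OLD=105090562223509/549755813888 → NEW=255, ERR=-35097170317931/549755813888
(4,3): OLD=884456538321737/8796093022208 → NEW=0, ERR=884456538321737/8796093022208
(4,4): OLD=27458492847945305/140737488355328 → NEW=255, ERR=-8429566682663335/140737488355328
(4,5): OLD=204193472785367503/2251799813685248 → NEW=0, ERR=204193472785367503/2251799813685248
Row 0: ..#..#
Row 1: #.#.#.
Row 2: .#.#.#
Row 3: .#.#..
Row 4: #.#.#.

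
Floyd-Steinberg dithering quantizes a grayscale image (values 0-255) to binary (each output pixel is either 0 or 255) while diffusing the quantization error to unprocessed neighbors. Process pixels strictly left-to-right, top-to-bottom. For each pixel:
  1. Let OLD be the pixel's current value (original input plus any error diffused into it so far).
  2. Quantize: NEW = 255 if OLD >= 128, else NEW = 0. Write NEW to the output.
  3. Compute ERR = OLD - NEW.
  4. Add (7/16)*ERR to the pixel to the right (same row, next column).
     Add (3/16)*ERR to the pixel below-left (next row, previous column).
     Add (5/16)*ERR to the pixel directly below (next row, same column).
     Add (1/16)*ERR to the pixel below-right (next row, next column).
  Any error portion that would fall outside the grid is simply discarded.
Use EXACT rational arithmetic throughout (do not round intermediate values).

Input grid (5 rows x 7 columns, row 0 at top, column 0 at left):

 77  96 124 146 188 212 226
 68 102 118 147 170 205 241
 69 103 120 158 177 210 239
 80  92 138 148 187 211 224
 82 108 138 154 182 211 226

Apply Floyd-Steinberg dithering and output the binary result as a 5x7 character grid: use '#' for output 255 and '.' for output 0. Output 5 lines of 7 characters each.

Answer: .#.####
..#.#.#
.#.####
.#.#.##
.#.####

Derivation:
(0,0): OLD=77 → NEW=0, ERR=77
(0,1): OLD=2075/16 → NEW=255, ERR=-2005/16
(0,2): OLD=17709/256 → NEW=0, ERR=17709/256
(0,3): OLD=721979/4096 → NEW=255, ERR=-322501/4096
(0,4): OLD=10063261/65536 → NEW=255, ERR=-6648419/65536
(0,5): OLD=175759179/1048576 → NEW=255, ERR=-91627701/1048576
(0,6): OLD=3150256909/16777216 → NEW=255, ERR=-1127933171/16777216
(1,0): OLD=17553/256 → NEW=0, ERR=17553/256
(1,1): OLD=226551/2048 → NEW=0, ERR=226551/2048
(1,2): OLD=10840899/65536 → NEW=255, ERR=-5870781/65536
(1,3): OLD=17958343/262144 → NEW=0, ERR=17958343/262144
(1,4): OLD=2465643445/16777216 → NEW=255, ERR=-1812546635/16777216
(1,5): OLD=14962715589/134217728 → NEW=0, ERR=14962715589/134217728
(1,6): OLD=565436895723/2147483648 → NEW=255, ERR=17828565483/2147483648
(2,0): OLD=3642765/32768 → NEW=0, ERR=3642765/32768
(2,1): OLD=182131423/1048576 → NEW=255, ERR=-85255457/1048576
(2,2): OLD=1278309469/16777216 → NEW=0, ERR=1278309469/16777216
(2,3): OLD=25083539125/134217728 → NEW=255, ERR=-9141981515/134217728
(2,4): OLD=148845844037/1073741824 → NEW=255, ERR=-124958321083/1073741824
(2,5): OLD=6484625536407/34359738368 → NEW=255, ERR=-2277107747433/34359738368
(2,6): OLD=120708625716625/549755813888 → NEW=255, ERR=-19479106824815/549755813888
(3,0): OLD=1669253309/16777216 → NEW=0, ERR=1669253309/16777216
(3,1): OLD=17630211321/134217728 → NEW=255, ERR=-16595309319/134217728
(3,2): OLD=96489656955/1073741824 → NEW=0, ERR=96489656955/1073741824
(3,3): OLD=639826455021/4294967296 → NEW=255, ERR=-455390205459/4294967296
(3,4): OLD=48137483807933/549755813888 → NEW=0, ERR=48137483807933/549755813888
(3,5): OLD=944176706838919/4398046511104 → NEW=255, ERR=-177325153492601/4398046511104
(3,6): OLD=13450688556684505/70368744177664 → NEW=255, ERR=-4493341208619815/70368744177664
(4,0): OLD=193077863539/2147483648 → NEW=0, ERR=193077863539/2147483648
(4,1): OLD=4527374408279/34359738368 → NEW=255, ERR=-4234358875561/34359738368
(4,2): OLD=46486371183737/549755813888 → NEW=0, ERR=46486371183737/549755813888
(4,3): OLD=791184173998595/4398046511104 → NEW=255, ERR=-330317686332925/4398046511104
(4,4): OLD=5711045978726937/35184372088832 → NEW=255, ERR=-3260968903925223/35184372088832
(4,5): OLD=170406877710988441/1125899906842624 → NEW=255, ERR=-116697598533880679/1125899906842624
(4,6): OLD=2849508337422072575/18014398509481984 → NEW=255, ERR=-1744163282495833345/18014398509481984
Row 0: .#.####
Row 1: ..#.#.#
Row 2: .#.####
Row 3: .#.#.##
Row 4: .#.####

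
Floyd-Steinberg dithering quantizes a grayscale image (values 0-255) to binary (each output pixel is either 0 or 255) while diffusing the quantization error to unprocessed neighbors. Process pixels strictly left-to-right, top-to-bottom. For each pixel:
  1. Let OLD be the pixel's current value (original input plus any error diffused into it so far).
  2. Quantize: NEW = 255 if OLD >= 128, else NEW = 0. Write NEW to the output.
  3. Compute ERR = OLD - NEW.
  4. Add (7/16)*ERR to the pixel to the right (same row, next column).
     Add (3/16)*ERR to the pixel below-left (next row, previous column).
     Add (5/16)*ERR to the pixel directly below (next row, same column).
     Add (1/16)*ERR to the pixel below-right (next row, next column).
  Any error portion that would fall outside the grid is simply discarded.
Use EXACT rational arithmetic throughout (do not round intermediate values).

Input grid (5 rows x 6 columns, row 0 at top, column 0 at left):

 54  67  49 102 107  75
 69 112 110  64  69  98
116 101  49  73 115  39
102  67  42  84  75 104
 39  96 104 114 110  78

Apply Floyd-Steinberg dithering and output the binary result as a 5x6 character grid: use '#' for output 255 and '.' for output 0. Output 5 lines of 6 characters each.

Answer: ...#..
.#..#.
#..#..
.#...#
..#.#.

Derivation:
(0,0): OLD=54 → NEW=0, ERR=54
(0,1): OLD=725/8 → NEW=0, ERR=725/8
(0,2): OLD=11347/128 → NEW=0, ERR=11347/128
(0,3): OLD=288325/2048 → NEW=255, ERR=-233915/2048
(0,4): OLD=1868771/32768 → NEW=0, ERR=1868771/32768
(0,5): OLD=52402997/524288 → NEW=0, ERR=52402997/524288
(1,0): OLD=13167/128 → NEW=0, ERR=13167/128
(1,1): OLD=210249/1024 → NEW=255, ERR=-50871/1024
(1,2): OLD=3283901/32768 → NEW=0, ERR=3283901/32768
(1,3): OLD=11584921/131072 → NEW=0, ERR=11584921/131072
(1,4): OLD=1150020171/8388608 → NEW=255, ERR=-989074869/8388608
(1,5): OLD=10900458397/134217728 → NEW=0, ERR=10900458397/134217728
(2,0): OLD=2274611/16384 → NEW=255, ERR=-1903309/16384
(2,1): OLD=31389857/524288 → NEW=0, ERR=31389857/524288
(2,2): OLD=1006455971/8388608 → NEW=0, ERR=1006455971/8388608
(2,3): OLD=9211857355/67108864 → NEW=255, ERR=-7900902965/67108864
(2,4): OLD=101786322785/2147483648 → NEW=0, ERR=101786322785/2147483648
(2,5): OLD=2671367561143/34359738368 → NEW=0, ERR=2671367561143/34359738368
(3,0): OLD=645278147/8388608 → NEW=0, ERR=645278147/8388608
(3,1): OLD=9032798535/67108864 → NEW=255, ERR=-8079961785/67108864
(3,2): OLD=4555427877/536870912 → NEW=0, ERR=4555427877/536870912
(3,3): OLD=2312637225999/34359738368 → NEW=0, ERR=2312637225999/34359738368
(3,4): OLD=34765946405871/274877906944 → NEW=0, ERR=34765946405871/274877906944
(3,5): OLD=820641813758113/4398046511104 → NEW=255, ERR=-300860046573407/4398046511104
(4,0): OLD=43447171661/1073741824 → NEW=0, ERR=43447171661/1073741824
(4,1): OLD=1416928870569/17179869184 → NEW=0, ERR=1416928870569/17179869184
(4,2): OLD=81270316997035/549755813888 → NEW=255, ERR=-58917415544405/549755813888
(4,3): OLD=988604110382071/8796093022208 → NEW=0, ERR=988604110382071/8796093022208
(4,4): OLD=26750778767115239/140737488355328 → NEW=255, ERR=-9137280763493401/140737488355328
(4,5): OLD=81341977231056369/2251799813685248 → NEW=0, ERR=81341977231056369/2251799813685248
Row 0: ...#..
Row 1: .#..#.
Row 2: #..#..
Row 3: .#...#
Row 4: ..#.#.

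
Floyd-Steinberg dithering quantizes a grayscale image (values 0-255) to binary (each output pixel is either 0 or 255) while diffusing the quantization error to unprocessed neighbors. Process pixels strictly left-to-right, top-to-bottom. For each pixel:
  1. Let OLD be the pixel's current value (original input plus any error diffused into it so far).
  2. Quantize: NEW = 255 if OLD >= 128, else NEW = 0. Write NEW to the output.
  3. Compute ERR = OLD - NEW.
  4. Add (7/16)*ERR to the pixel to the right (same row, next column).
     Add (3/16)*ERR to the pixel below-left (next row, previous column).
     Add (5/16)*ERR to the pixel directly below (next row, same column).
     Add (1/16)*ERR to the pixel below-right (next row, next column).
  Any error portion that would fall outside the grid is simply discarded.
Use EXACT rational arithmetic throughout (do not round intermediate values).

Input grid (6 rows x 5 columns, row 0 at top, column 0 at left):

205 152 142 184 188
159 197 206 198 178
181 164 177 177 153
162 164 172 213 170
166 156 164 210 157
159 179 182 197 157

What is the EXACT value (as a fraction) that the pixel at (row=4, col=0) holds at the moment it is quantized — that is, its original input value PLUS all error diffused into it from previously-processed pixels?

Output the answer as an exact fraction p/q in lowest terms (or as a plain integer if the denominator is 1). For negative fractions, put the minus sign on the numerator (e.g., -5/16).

(0,0): OLD=205 → NEW=255, ERR=-50
(0,1): OLD=1041/8 → NEW=255, ERR=-999/8
(0,2): OLD=11183/128 → NEW=0, ERR=11183/128
(0,3): OLD=455113/2048 → NEW=255, ERR=-67127/2048
(0,4): OLD=5690495/32768 → NEW=255, ERR=-2665345/32768
(1,0): OLD=15355/128 → NEW=0, ERR=15355/128
(1,1): OLD=229085/1024 → NEW=255, ERR=-32035/1024
(1,2): OLD=6739233/32768 → NEW=255, ERR=-1616607/32768
(1,3): OLD=20497357/131072 → NEW=255, ERR=-12926003/131072
(1,4): OLD=225208007/2097152 → NEW=0, ERR=225208007/2097152
(2,0): OLD=3483599/16384 → NEW=255, ERR=-694321/16384
(2,1): OLD=70218197/524288 → NEW=255, ERR=-63475243/524288
(2,2): OLD=739614399/8388608 → NEW=0, ERR=739614399/8388608
(2,3): OLD=27086162381/134217728 → NEW=255, ERR=-7139358259/134217728
(2,4): OLD=337419825499/2147483648 → NEW=255, ERR=-210188504741/2147483648
(3,0): OLD=1057437407/8388608 → NEW=0, ERR=1057437407/8388608
(3,1): OLD=13099550323/67108864 → NEW=255, ERR=-4013209997/67108864
(3,2): OLD=334683662433/2147483648 → NEW=255, ERR=-212924667807/2147483648
(3,3): OLD=601972338617/4294967296 → NEW=255, ERR=-493244321863/4294967296
(3,4): OLD=5899256280381/68719476736 → NEW=0, ERR=5899256280381/68719476736
(4,0): OLD=208499009073/1073741824 → NEW=255, ERR=-65305156047/1073741824
Target (4,0): original=166, with diffused error = 208499009073/1073741824

Answer: 208499009073/1073741824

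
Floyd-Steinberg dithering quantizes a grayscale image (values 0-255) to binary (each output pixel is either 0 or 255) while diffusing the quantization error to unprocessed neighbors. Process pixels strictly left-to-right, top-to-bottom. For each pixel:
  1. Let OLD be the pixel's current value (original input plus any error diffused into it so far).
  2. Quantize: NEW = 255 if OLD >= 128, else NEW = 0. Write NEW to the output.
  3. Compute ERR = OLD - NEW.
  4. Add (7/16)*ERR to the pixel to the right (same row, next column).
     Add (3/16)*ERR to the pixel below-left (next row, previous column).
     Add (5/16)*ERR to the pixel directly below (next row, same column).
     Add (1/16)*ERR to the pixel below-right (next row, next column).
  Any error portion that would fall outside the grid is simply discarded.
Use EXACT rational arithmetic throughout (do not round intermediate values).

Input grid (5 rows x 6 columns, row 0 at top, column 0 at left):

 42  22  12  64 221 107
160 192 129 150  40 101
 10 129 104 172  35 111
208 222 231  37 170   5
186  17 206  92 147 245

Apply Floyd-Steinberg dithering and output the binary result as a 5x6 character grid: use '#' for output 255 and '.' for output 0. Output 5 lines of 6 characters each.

Answer: ....#.
##.#.#
..##..
###.#.
#.#..#

Derivation:
(0,0): OLD=42 → NEW=0, ERR=42
(0,1): OLD=323/8 → NEW=0, ERR=323/8
(0,2): OLD=3797/128 → NEW=0, ERR=3797/128
(0,3): OLD=157651/2048 → NEW=0, ERR=157651/2048
(0,4): OLD=8345285/32768 → NEW=255, ERR=-10555/32768
(0,5): OLD=56024931/524288 → NEW=0, ERR=56024931/524288
(1,0): OLD=23129/128 → NEW=255, ERR=-9511/128
(1,1): OLD=184623/1024 → NEW=255, ERR=-76497/1024
(1,2): OLD=4015515/32768 → NEW=0, ERR=4015515/32768
(1,3): OLD=30076063/131072 → NEW=255, ERR=-3347297/131072
(1,4): OLD=449409053/8388608 → NEW=0, ERR=449409053/8388608
(1,5): OLD=21181146299/134217728 → NEW=255, ERR=-13044374341/134217728
(2,0): OLD=-446091/16384 → NEW=0, ERR=-446091/16384
(2,1): OLD=58760087/524288 → NEW=0, ERR=58760087/524288
(2,2): OLD=1525643013/8388608 → NEW=255, ERR=-613452027/8388608
(2,3): OLD=10048174493/67108864 → NEW=255, ERR=-7064585827/67108864
(2,4): OLD=-30350304809/2147483648 → NEW=0, ERR=-30350304809/2147483648
(2,5): OLD=2672977595473/34359738368 → NEW=0, ERR=2672977595473/34359738368
(3,0): OLD=1849736165/8388608 → NEW=255, ERR=-289358875/8388608
(3,1): OLD=15201437889/67108864 → NEW=255, ERR=-1911322431/67108864
(3,2): OLD=98222278451/536870912 → NEW=255, ERR=-38679804109/536870912
(3,3): OLD=-1190152561095/34359738368 → NEW=0, ERR=-1190152561095/34359738368
(3,4): OLD=43550630445785/274877906944 → NEW=255, ERR=-26543235824935/274877906944
(3,5): OLD=-60778153415657/4398046511104 → NEW=0, ERR=-60778153415657/4398046511104
(4,0): OLD=182407656971/1073741824 → NEW=255, ERR=-91396508149/1073741824
(4,1): OLD=-769740336049/17179869184 → NEW=0, ERR=-769740336049/17179869184
(4,2): OLD=85546740873405/549755813888 → NEW=255, ERR=-54640991668035/549755813888
(4,3): OLD=132673877122065/8796093022208 → NEW=0, ERR=132673877122065/8796093022208
(4,4): OLD=16700862219963809/140737488355328 → NEW=0, ERR=16700862219963809/140737488355328
(4,5): OLD=645282348603760583/2251799813685248 → NEW=255, ERR=71073396114022343/2251799813685248
Row 0: ....#.
Row 1: ##.#.#
Row 2: ..##..
Row 3: ###.#.
Row 4: #.#..#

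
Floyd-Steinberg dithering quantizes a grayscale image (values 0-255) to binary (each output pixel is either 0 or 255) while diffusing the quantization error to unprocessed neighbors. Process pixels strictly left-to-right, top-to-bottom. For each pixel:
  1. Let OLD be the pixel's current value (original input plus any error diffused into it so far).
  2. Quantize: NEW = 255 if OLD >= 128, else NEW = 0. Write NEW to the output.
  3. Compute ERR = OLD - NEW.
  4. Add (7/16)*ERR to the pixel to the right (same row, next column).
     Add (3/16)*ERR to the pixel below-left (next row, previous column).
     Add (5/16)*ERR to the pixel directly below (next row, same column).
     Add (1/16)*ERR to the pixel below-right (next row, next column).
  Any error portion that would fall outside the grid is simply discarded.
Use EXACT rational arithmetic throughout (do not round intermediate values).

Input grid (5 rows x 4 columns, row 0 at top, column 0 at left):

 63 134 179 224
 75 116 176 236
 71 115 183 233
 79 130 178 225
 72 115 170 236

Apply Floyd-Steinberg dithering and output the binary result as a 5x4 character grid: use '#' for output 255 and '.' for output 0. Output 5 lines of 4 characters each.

Answer: .###
..##
.#.#
.###
..##

Derivation:
(0,0): OLD=63 → NEW=0, ERR=63
(0,1): OLD=2585/16 → NEW=255, ERR=-1495/16
(0,2): OLD=35359/256 → NEW=255, ERR=-29921/256
(0,3): OLD=708057/4096 → NEW=255, ERR=-336423/4096
(1,0): OLD=19755/256 → NEW=0, ERR=19755/256
(1,1): OLD=210093/2048 → NEW=0, ERR=210093/2048
(1,2): OLD=10689969/65536 → NEW=255, ERR=-6021711/65536
(1,3): OLD=170738343/1048576 → NEW=255, ERR=-96648537/1048576
(2,0): OLD=3747007/32768 → NEW=0, ERR=3747007/32768
(2,1): OLD=193651365/1048576 → NEW=255, ERR=-73735515/1048576
(2,2): OLD=236245881/2097152 → NEW=0, ERR=236245881/2097152
(2,3): OLD=8312723701/33554432 → NEW=255, ERR=-243656459/33554432
(3,0): OLD=1703714639/16777216 → NEW=0, ERR=1703714639/16777216
(3,1): OLD=48512139281/268435456 → NEW=255, ERR=-19938901999/268435456
(3,2): OLD=751405181679/4294967296 → NEW=255, ERR=-343811478801/4294967296
(3,3): OLD=13383093344521/68719476736 → NEW=255, ERR=-4140373223159/68719476736
(4,0): OLD=385718110435/4294967296 → NEW=0, ERR=385718110435/4294967296
(4,1): OLD=4206185474473/34359738368 → NEW=0, ERR=4206185474473/34359738368
(4,2): OLD=200773176479241/1099511627776 → NEW=255, ERR=-79602288603639/1099511627776
(4,3): OLD=3175294289830927/17592186044416 → NEW=255, ERR=-1310713151495153/17592186044416
Row 0: .###
Row 1: ..##
Row 2: .#.#
Row 3: .###
Row 4: ..##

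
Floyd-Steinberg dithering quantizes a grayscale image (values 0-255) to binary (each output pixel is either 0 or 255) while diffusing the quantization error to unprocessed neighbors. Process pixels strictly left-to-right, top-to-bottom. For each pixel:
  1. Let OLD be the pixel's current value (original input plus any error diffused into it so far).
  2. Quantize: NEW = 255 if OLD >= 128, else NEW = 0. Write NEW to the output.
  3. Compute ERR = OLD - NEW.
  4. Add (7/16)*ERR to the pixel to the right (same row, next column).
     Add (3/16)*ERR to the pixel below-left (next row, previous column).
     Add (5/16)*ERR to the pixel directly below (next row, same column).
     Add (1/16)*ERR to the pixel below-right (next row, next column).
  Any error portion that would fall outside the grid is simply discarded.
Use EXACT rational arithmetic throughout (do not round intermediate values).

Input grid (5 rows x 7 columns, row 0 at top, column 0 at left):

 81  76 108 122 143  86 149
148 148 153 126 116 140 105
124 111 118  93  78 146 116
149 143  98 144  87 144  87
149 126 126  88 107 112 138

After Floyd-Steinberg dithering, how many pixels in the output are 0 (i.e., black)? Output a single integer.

(0,0): OLD=81 → NEW=0, ERR=81
(0,1): OLD=1783/16 → NEW=0, ERR=1783/16
(0,2): OLD=40129/256 → NEW=255, ERR=-25151/256
(0,3): OLD=323655/4096 → NEW=0, ERR=323655/4096
(0,4): OLD=11637233/65536 → NEW=255, ERR=-5074447/65536
(0,5): OLD=54656407/1048576 → NEW=0, ERR=54656407/1048576
(0,6): OLD=2882400033/16777216 → NEW=255, ERR=-1395790047/16777216
(1,0): OLD=49717/256 → NEW=255, ERR=-15563/256
(1,1): OLD=292595/2048 → NEW=255, ERR=-229645/2048
(1,2): OLD=6227311/65536 → NEW=0, ERR=6227311/65536
(1,3): OLD=44985539/262144 → NEW=255, ERR=-21861181/262144
(1,4): OLD=1174913129/16777216 → NEW=0, ERR=1174913129/16777216
(1,5): OLD=22345719865/134217728 → NEW=255, ERR=-11879800775/134217728
(1,6): OLD=93491595831/2147483648 → NEW=0, ERR=93491595831/2147483648
(2,0): OLD=2751777/32768 → NEW=0, ERR=2751777/32768
(2,1): OLD=132871419/1048576 → NEW=0, ERR=132871419/1048576
(2,2): OLD=3028083889/16777216 → NEW=255, ERR=-1250106191/16777216
(2,3): OLD=7168553577/134217728 → NEW=0, ERR=7168553577/134217728
(2,4): OLD=108923898873/1073741824 → NEW=0, ERR=108923898873/1073741824
(2,5): OLD=6021935991955/34359738368 → NEW=255, ERR=-2739797291885/34359738368
(2,6): OLD=49031192035893/549755813888 → NEW=0, ERR=49031192035893/549755813888
(3,0): OLD=3338703761/16777216 → NEW=255, ERR=-939486319/16777216
(3,1): OLD=20049085373/134217728 → NEW=255, ERR=-14176435267/134217728
(3,2): OLD=49863652679/1073741824 → NEW=0, ERR=49863652679/1073741824
(3,3): OLD=839113443681/4294967296 → NEW=255, ERR=-256103216799/4294967296
(3,4): OLD=44530557327249/549755813888 → NEW=0, ERR=44530557327249/549755813888
(3,5): OLD=781015062734275/4398046511104 → NEW=255, ERR=-340486797597245/4398046511104
(3,6): OLD=5349226788350493/70368744177664 → NEW=0, ERR=5349226788350493/70368744177664
(4,0): OLD=239866304991/2147483648 → NEW=0, ERR=239866304991/2147483648
(4,1): OLD=5053204015187/34359738368 → NEW=255, ERR=-3708529268653/34359738368
(4,2): OLD=41512067466429/549755813888 → NEW=0, ERR=41512067466429/549755813888
(4,3): OLD=529928230810671/4398046511104 → NEW=0, ERR=529928230810671/4398046511104
(4,4): OLD=5868232724490397/35184372088832 → NEW=255, ERR=-3103782158161763/35184372088832
(4,5): OLD=77156487247268957/1125899906842624 → NEW=0, ERR=77156487247268957/1125899906842624
(4,6): OLD=3366855927922541211/18014398509481984 → NEW=255, ERR=-1226815691995364709/18014398509481984
Output grid:
  Row 0: ..#.#.#  (4 black, running=4)
  Row 1: ##.#.#.  (3 black, running=7)
  Row 2: ..#..#.  (5 black, running=12)
  Row 3: ##.#.#.  (3 black, running=15)
  Row 4: .#..#.#  (4 black, running=19)

Answer: 19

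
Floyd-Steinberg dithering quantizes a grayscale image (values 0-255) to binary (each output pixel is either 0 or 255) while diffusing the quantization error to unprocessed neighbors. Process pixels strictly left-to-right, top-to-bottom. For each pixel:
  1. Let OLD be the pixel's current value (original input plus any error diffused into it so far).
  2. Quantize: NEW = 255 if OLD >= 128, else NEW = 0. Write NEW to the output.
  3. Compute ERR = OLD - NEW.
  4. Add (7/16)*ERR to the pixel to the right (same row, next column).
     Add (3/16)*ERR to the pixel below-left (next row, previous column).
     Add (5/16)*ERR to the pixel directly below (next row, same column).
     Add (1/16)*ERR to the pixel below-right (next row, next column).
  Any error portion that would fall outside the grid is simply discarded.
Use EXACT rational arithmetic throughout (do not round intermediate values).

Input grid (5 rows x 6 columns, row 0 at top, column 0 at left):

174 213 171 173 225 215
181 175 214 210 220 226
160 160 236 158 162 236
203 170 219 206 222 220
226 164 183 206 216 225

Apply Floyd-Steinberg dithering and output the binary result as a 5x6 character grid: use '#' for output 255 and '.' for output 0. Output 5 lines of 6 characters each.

(0,0): OLD=174 → NEW=255, ERR=-81
(0,1): OLD=2841/16 → NEW=255, ERR=-1239/16
(0,2): OLD=35103/256 → NEW=255, ERR=-30177/256
(0,3): OLD=497369/4096 → NEW=0, ERR=497369/4096
(0,4): OLD=18227183/65536 → NEW=255, ERR=1515503/65536
(0,5): OLD=236052361/1048576 → NEW=255, ERR=-31334519/1048576
(1,0): OLD=36139/256 → NEW=255, ERR=-29141/256
(1,1): OLD=151213/2048 → NEW=0, ERR=151213/2048
(1,2): OLD=14902449/65536 → NEW=255, ERR=-1809231/65536
(1,3): OLD=61036765/262144 → NEW=255, ERR=-5809955/262144
(1,4): OLD=3682871927/16777216 → NEW=255, ERR=-595318153/16777216
(1,5): OLD=54380393233/268435456 → NEW=255, ERR=-14070648047/268435456
(2,0): OLD=4530879/32768 → NEW=255, ERR=-3824961/32768
(2,1): OLD=125528997/1048576 → NEW=0, ERR=125528997/1048576
(2,2): OLD=4701089071/16777216 → NEW=255, ERR=422898991/16777216
(2,3): OLD=20632395895/134217728 → NEW=255, ERR=-13593124745/134217728
(2,4): OLD=409694165221/4294967296 → NEW=0, ERR=409694165221/4294967296
(2,5): OLD=17807602375315/68719476736 → NEW=255, ERR=284135807635/68719476736
(3,0): OLD=3170368079/16777216 → NEW=255, ERR=-1107822001/16777216
(3,1): OLD=23615955107/134217728 → NEW=255, ERR=-10609565533/134217728
(3,2): OLD=194118128601/1073741824 → NEW=255, ERR=-79686036519/1073741824
(3,3): OLD=11087447863243/68719476736 → NEW=255, ERR=-6436018704437/68719476736
(3,4): OLD=112853855603179/549755813888 → NEW=255, ERR=-27333876938261/549755813888
(3,5): OLD=1807609611771621/8796093022208 → NEW=255, ERR=-435394108891419/8796093022208
(4,0): OLD=409189727809/2147483648 → NEW=255, ERR=-138418602431/2147483648
(4,1): OLD=3197384197453/34359738368 → NEW=0, ERR=3197384197453/34359738368
(4,2): OLD=195734321295063/1099511627776 → NEW=255, ERR=-84641143787817/1099511627776
(4,3): OLD=2271019059254995/17592186044416 → NEW=255, ERR=-2214988382071085/17592186044416
(4,4): OLD=36660270543197955/281474976710656 → NEW=255, ERR=-35115848518019325/281474976710656
(4,5): OLD=683840974117209653/4503599627370496 → NEW=255, ERR=-464576930862266827/4503599627370496
Row 0: ###.##
Row 1: #.####
Row 2: #.##.#
Row 3: ######
Row 4: #.####

Answer: ###.##
#.####
#.##.#
######
#.####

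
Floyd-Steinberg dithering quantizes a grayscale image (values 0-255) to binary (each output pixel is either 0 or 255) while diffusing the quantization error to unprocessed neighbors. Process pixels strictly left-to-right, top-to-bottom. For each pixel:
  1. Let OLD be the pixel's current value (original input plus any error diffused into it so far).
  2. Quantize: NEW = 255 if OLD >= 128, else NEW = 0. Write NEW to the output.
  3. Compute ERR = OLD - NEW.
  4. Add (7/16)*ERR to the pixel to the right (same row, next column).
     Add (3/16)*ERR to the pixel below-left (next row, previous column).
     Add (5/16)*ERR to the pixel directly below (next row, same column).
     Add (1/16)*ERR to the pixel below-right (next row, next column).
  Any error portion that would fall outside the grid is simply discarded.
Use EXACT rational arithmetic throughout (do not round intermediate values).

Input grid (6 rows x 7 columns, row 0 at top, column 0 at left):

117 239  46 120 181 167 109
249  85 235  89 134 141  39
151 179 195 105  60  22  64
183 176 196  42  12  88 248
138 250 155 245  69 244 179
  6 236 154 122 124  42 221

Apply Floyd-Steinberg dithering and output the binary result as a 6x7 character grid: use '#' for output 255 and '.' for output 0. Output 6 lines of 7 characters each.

Answer: .#.##.#
###..#.
#.#.#..
###...#
.#.#.##
.##.#.#

Derivation:
(0,0): OLD=117 → NEW=0, ERR=117
(0,1): OLD=4643/16 → NEW=255, ERR=563/16
(0,2): OLD=15717/256 → NEW=0, ERR=15717/256
(0,3): OLD=601539/4096 → NEW=255, ERR=-442941/4096
(0,4): OLD=8761429/65536 → NEW=255, ERR=-7950251/65536
(0,5): OLD=119460435/1048576 → NEW=0, ERR=119460435/1048576
(0,6): OLD=2664939589/16777216 → NEW=255, ERR=-1613250491/16777216
(1,0): OLD=74793/256 → NEW=255, ERR=9513/256
(1,1): OLD=268447/2048 → NEW=255, ERR=-253793/2048
(1,2): OLD=11920523/65536 → NEW=255, ERR=-4791157/65536
(1,3): OLD=1130671/262144 → NEW=0, ERR=1130671/262144
(1,4): OLD=1888774061/16777216 → NEW=0, ERR=1888774061/16777216
(1,5): OLD=26876318397/134217728 → NEW=255, ERR=-7349202243/134217728
(1,6): OLD=-16931637389/2147483648 → NEW=0, ERR=-16931637389/2147483648
(2,0): OLD=4567109/32768 → NEW=255, ERR=-3788731/32768
(2,1): OLD=82107847/1048576 → NEW=0, ERR=82107847/1048576
(2,2): OLD=3346645525/16777216 → NEW=255, ERR=-931544555/16777216
(2,3): OLD=13233255853/134217728 → NEW=0, ERR=13233255853/134217728
(2,4): OLD=137782034557/1073741824 → NEW=255, ERR=-136022130563/1073741824
(2,5): OLD=-1545363595585/34359738368 → NEW=0, ERR=-1545363595585/34359738368
(2,6): OLD=21130900154409/549755813888 → NEW=0, ERR=21130900154409/549755813888
(3,0): OLD=2710357109/16777216 → NEW=255, ERR=-1567832971/16777216
(3,1): OLD=19051986641/134217728 → NEW=255, ERR=-15173533999/134217728
(3,2): OLD=163819923395/1073741824 → NEW=255, ERR=-109984241725/1073741824
(3,3): OLD=3327451141/4294967296 → NEW=0, ERR=3327451141/4294967296
(3,4): OLD=-16228511147915/549755813888 → NEW=0, ERR=-16228511147915/549755813888
(3,5): OLD=265288444943535/4398046511104 → NEW=0, ERR=265288444943535/4398046511104
(3,6): OLD=19955897136606897/70368744177664 → NEW=255, ERR=2011867371302577/70368744177664
(4,0): OLD=188118822587/2147483648 → NEW=0, ERR=188118822587/2147483648
(4,1): OLD=7832295559551/34359738368 → NEW=255, ERR=-929437724289/34359738368
(4,2): OLD=57304042530257/549755813888 → NEW=0, ERR=57304042530257/549755813888
(4,3): OLD=1226651595838027/4398046511104 → NEW=255, ERR=105149735506507/4398046511104
(4,4): OLD=2870811847843377/35184372088832 → NEW=0, ERR=2870811847843377/35184372088832
(4,5): OLD=340092371421864945/1125899906842624 → NEW=255, ERR=52987895176995825/1125899906842624
(4,6): OLD=3824355831045997031/18014398509481984 → NEW=255, ERR=-769315788871908889/18014398509481984
(5,0): OLD=15559727517421/549755813888 → NEW=0, ERR=15559727517421/549755813888
(5,1): OLD=1165255787046479/4398046511104 → NEW=255, ERR=43753926714959/4398046511104
(5,2): OLD=6815853484692889/35184372088832 → NEW=255, ERR=-2156161397959271/35184372088832
(5,3): OLD=35036324108706013/281474976710656 → NEW=0, ERR=35036324108706013/281474976710656
(5,4): OLD=3860014403695127967/18014398509481984 → NEW=255, ERR=-733657216222777953/18014398509481984
(5,5): OLD=5185507599226097967/144115188075855872 → NEW=0, ERR=5185507599226097967/144115188075855872
(5,6): OLD=521899677258588159201/2305843009213693952 → NEW=255, ERR=-66090290090903798559/2305843009213693952
Row 0: .#.##.#
Row 1: ###..#.
Row 2: #.#.#..
Row 3: ###...#
Row 4: .#.#.##
Row 5: .##.#.#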